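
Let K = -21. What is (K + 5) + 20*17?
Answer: 324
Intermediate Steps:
(K + 5) + 20*17 = (-21 + 5) + 20*17 = -16 + 340 = 324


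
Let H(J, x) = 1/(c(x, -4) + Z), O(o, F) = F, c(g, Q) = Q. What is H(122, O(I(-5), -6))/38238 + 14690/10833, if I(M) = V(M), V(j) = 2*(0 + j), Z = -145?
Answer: 9299522883/6857845094 ≈ 1.3560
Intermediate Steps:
V(j) = 2*j
I(M) = 2*M
H(J, x) = -1/149 (H(J, x) = 1/(-4 - 145) = 1/(-149) = -1/149)
H(122, O(I(-5), -6))/38238 + 14690/10833 = -1/149/38238 + 14690/10833 = -1/149*1/38238 + 14690*(1/10833) = -1/5697462 + 14690/10833 = 9299522883/6857845094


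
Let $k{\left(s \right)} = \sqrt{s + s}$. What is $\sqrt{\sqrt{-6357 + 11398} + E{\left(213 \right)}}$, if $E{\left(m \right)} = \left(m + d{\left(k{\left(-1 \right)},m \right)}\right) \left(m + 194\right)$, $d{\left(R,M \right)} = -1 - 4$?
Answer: $\sqrt{84727} \approx 291.08$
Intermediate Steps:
$k{\left(s \right)} = \sqrt{2} \sqrt{s}$ ($k{\left(s \right)} = \sqrt{2 s} = \sqrt{2} \sqrt{s}$)
$d{\left(R,M \right)} = -5$ ($d{\left(R,M \right)} = -1 - 4 = -5$)
$E{\left(m \right)} = \left(-5 + m\right) \left(194 + m\right)$ ($E{\left(m \right)} = \left(m - 5\right) \left(m + 194\right) = \left(-5 + m\right) \left(194 + m\right)$)
$\sqrt{\sqrt{-6357 + 11398} + E{\left(213 \right)}} = \sqrt{\sqrt{-6357 + 11398} + \left(-970 + 213^{2} + 189 \cdot 213\right)} = \sqrt{\sqrt{5041} + \left(-970 + 45369 + 40257\right)} = \sqrt{71 + 84656} = \sqrt{84727}$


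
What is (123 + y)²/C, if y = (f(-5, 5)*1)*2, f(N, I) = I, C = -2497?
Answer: -17689/2497 ≈ -7.0841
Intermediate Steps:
y = 10 (y = (5*1)*2 = 5*2 = 10)
(123 + y)²/C = (123 + 10)²/(-2497) = 133²*(-1/2497) = 17689*(-1/2497) = -17689/2497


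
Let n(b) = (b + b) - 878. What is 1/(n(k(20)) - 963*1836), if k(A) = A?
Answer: -1/1768906 ≈ -5.6532e-7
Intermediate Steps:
n(b) = -878 + 2*b (n(b) = 2*b - 878 = -878 + 2*b)
1/(n(k(20)) - 963*1836) = 1/((-878 + 2*20) - 963*1836) = 1/((-878 + 40) - 1768068) = 1/(-838 - 1768068) = 1/(-1768906) = -1/1768906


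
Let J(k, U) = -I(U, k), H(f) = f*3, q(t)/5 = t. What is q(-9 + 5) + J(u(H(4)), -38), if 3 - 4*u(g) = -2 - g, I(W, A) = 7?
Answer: -27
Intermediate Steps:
q(t) = 5*t
H(f) = 3*f
u(g) = 5/4 + g/4 (u(g) = ¾ - (-2 - g)/4 = ¾ + (½ + g/4) = 5/4 + g/4)
J(k, U) = -7 (J(k, U) = -1*7 = -7)
q(-9 + 5) + J(u(H(4)), -38) = 5*(-9 + 5) - 7 = 5*(-4) - 7 = -20 - 7 = -27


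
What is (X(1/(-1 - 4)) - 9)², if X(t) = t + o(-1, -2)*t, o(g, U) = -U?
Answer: 2304/25 ≈ 92.160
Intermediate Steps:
X(t) = 3*t (X(t) = t + (-1*(-2))*t = t + 2*t = 3*t)
(X(1/(-1 - 4)) - 9)² = (3/(-1 - 4) - 9)² = (3/(-5) - 9)² = (3*(-⅕) - 9)² = (-⅗ - 9)² = (-48/5)² = 2304/25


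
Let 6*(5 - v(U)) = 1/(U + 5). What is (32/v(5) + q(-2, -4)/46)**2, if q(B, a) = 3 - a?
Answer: 15452761/357604 ≈ 43.212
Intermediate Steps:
v(U) = 5 - 1/(6*(5 + U)) (v(U) = 5 - 1/(6*(U + 5)) = 5 - 1/(6*(5 + U)))
(32/v(5) + q(-2, -4)/46)**2 = (32/(((149 + 30*5)/(6*(5 + 5)))) + (3 - 1*(-4))/46)**2 = (32/(((1/6)*(149 + 150)/10)) + (3 + 4)*(1/46))**2 = (32/(((1/6)*(1/10)*299)) + 7*(1/46))**2 = (32/(299/60) + 7/46)**2 = (32*(60/299) + 7/46)**2 = (1920/299 + 7/46)**2 = (3931/598)**2 = 15452761/357604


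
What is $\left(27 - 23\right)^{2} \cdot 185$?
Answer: $2960$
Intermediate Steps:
$\left(27 - 23\right)^{2} \cdot 185 = 4^{2} \cdot 185 = 16 \cdot 185 = 2960$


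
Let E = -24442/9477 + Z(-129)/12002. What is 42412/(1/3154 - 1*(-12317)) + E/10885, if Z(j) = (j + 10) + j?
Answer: 5520164235594546250/1603239201013203117 ≈ 3.4431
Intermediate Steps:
Z(j) = 10 + 2*j (Z(j) = (10 + j) + j = 10 + 2*j)
E = -147851590/56871477 (E = -24442/9477 + (10 + 2*(-129))/12002 = -24442*1/9477 + (10 - 258)*(1/12002) = -24442/9477 - 248*1/12002 = -24442/9477 - 124/6001 = -147851590/56871477 ≈ -2.5998)
42412/(1/3154 - 1*(-12317)) + E/10885 = 42412/(1/3154 - 1*(-12317)) - 147851590/56871477/10885 = 42412/(1/3154 + 12317) - 147851590/56871477*1/10885 = 42412/(38847819/3154) - 29570318/123809205429 = 42412*(3154/38847819) - 29570318/123809205429 = 133767448/38847819 - 29570318/123809205429 = 5520164235594546250/1603239201013203117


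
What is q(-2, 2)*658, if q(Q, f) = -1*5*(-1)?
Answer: 3290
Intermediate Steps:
q(Q, f) = 5 (q(Q, f) = -5*(-1) = 5)
q(-2, 2)*658 = 5*658 = 3290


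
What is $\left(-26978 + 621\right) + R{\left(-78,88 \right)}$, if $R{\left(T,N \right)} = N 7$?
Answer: $-25741$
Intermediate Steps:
$R{\left(T,N \right)} = 7 N$
$\left(-26978 + 621\right) + R{\left(-78,88 \right)} = \left(-26978 + 621\right) + 7 \cdot 88 = -26357 + 616 = -25741$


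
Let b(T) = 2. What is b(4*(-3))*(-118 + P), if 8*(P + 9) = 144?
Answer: -218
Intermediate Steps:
P = 9 (P = -9 + (⅛)*144 = -9 + 18 = 9)
b(4*(-3))*(-118 + P) = 2*(-118 + 9) = 2*(-109) = -218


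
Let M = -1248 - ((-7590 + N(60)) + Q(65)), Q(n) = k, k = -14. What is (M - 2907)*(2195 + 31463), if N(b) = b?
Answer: 114066962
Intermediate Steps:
Q(n) = -14
M = 6296 (M = -1248 - ((-7590 + 60) - 14) = -1248 - (-7530 - 14) = -1248 - 1*(-7544) = -1248 + 7544 = 6296)
(M - 2907)*(2195 + 31463) = (6296 - 2907)*(2195 + 31463) = 3389*33658 = 114066962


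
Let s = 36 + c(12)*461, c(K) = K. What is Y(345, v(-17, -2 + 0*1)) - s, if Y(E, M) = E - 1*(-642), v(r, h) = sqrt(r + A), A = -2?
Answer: -4581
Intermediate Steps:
v(r, h) = sqrt(-2 + r) (v(r, h) = sqrt(r - 2) = sqrt(-2 + r))
Y(E, M) = 642 + E (Y(E, M) = E + 642 = 642 + E)
s = 5568 (s = 36 + 12*461 = 36 + 5532 = 5568)
Y(345, v(-17, -2 + 0*1)) - s = (642 + 345) - 1*5568 = 987 - 5568 = -4581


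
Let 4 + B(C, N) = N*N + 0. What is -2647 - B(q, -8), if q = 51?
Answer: -2707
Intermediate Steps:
B(C, N) = -4 + N² (B(C, N) = -4 + (N*N + 0) = -4 + (N² + 0) = -4 + N²)
-2647 - B(q, -8) = -2647 - (-4 + (-8)²) = -2647 - (-4 + 64) = -2647 - 1*60 = -2647 - 60 = -2707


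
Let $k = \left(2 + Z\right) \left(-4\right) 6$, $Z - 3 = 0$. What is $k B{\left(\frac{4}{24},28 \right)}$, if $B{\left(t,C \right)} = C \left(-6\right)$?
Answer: $20160$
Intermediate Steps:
$Z = 3$ ($Z = 3 + 0 = 3$)
$B{\left(t,C \right)} = - 6 C$
$k = -120$ ($k = \left(2 + 3\right) \left(-4\right) 6 = 5 \left(-4\right) 6 = \left(-20\right) 6 = -120$)
$k B{\left(\frac{4}{24},28 \right)} = - 120 \left(\left(-6\right) 28\right) = \left(-120\right) \left(-168\right) = 20160$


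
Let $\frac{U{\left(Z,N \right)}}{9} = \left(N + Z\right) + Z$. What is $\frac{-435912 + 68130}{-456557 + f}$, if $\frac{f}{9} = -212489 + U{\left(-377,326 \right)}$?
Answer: $\frac{183891}{1201813} \approx 0.15301$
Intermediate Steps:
$U{\left(Z,N \right)} = 9 N + 18 Z$ ($U{\left(Z,N \right)} = 9 \left(\left(N + Z\right) + Z\right) = 9 \left(N + 2 Z\right) = 9 N + 18 Z$)
$f = -1947069$ ($f = 9 \left(-212489 + \left(9 \cdot 326 + 18 \left(-377\right)\right)\right) = 9 \left(-212489 + \left(2934 - 6786\right)\right) = 9 \left(-212489 - 3852\right) = 9 \left(-216341\right) = -1947069$)
$\frac{-435912 + 68130}{-456557 + f} = \frac{-435912 + 68130}{-456557 - 1947069} = - \frac{367782}{-2403626} = \left(-367782\right) \left(- \frac{1}{2403626}\right) = \frac{183891}{1201813}$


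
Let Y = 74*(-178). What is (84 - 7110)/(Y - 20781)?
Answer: 7026/33953 ≈ 0.20693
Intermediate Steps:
Y = -13172
(84 - 7110)/(Y - 20781) = (84 - 7110)/(-13172 - 20781) = -7026/(-33953) = -7026*(-1/33953) = 7026/33953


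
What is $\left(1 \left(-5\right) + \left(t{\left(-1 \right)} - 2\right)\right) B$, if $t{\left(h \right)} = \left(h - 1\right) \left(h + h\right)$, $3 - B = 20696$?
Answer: $62079$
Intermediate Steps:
$B = -20693$ ($B = 3 - 20696 = -20693$)
$t{\left(h \right)} = 2 h \left(-1 + h\right)$ ($t{\left(h \right)} = \left(-1 + h\right) 2 h = 2 h \left(-1 + h\right)$)
$\left(1 \left(-5\right) + \left(t{\left(-1 \right)} - 2\right)\right) B = \left(1 \left(-5\right) - \left(2 + 2 \left(-1 - 1\right)\right)\right) \left(-20693\right) = \left(-5 - \left(2 + 2 \left(-2\right)\right)\right) \left(-20693\right) = \left(-5 + \left(4 - 2\right)\right) \left(-20693\right) = \left(-5 + 2\right) \left(-20693\right) = \left(-3\right) \left(-20693\right) = 62079$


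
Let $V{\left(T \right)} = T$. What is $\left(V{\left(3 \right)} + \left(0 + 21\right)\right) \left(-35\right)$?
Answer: $-840$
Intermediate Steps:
$\left(V{\left(3 \right)} + \left(0 + 21\right)\right) \left(-35\right) = \left(3 + \left(0 + 21\right)\right) \left(-35\right) = \left(3 + 21\right) \left(-35\right) = 24 \left(-35\right) = -840$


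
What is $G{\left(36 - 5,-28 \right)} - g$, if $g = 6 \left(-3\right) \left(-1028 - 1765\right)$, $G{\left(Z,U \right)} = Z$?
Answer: $-50243$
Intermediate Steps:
$g = 50274$ ($g = \left(-18\right) \left(-2793\right) = 50274$)
$G{\left(36 - 5,-28 \right)} - g = \left(36 - 5\right) - 50274 = 31 - 50274 = -50243$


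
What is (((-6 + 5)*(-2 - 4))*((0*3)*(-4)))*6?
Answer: 0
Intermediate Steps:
(((-6 + 5)*(-2 - 4))*((0*3)*(-4)))*6 = ((-1*(-6))*(0*(-4)))*6 = (6*0)*6 = 0*6 = 0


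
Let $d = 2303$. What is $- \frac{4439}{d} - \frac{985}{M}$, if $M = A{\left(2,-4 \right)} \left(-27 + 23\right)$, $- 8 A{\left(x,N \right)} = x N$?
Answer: $\frac{2250699}{9212} \approx 244.32$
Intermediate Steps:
$A{\left(x,N \right)} = - \frac{N x}{8}$ ($A{\left(x,N \right)} = - \frac{x N}{8} = - \frac{N x}{8}$)
$M = -4$ ($M = \left(- \frac{1}{8}\right) \left(-4\right) 2 \left(-27 + 23\right) = 1 \left(-4\right) = -4$)
$- \frac{4439}{d} - \frac{985}{M} = - \frac{4439}{2303} - \frac{985}{-4} = \left(-4439\right) \frac{1}{2303} - - \frac{985}{4} = - \frac{4439}{2303} + \frac{985}{4} = \frac{2250699}{9212}$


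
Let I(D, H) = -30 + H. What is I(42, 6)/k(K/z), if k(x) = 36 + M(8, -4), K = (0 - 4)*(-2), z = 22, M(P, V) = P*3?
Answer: -⅖ ≈ -0.40000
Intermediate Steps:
M(P, V) = 3*P
K = 8 (K = -4*(-2) = 8)
k(x) = 60 (k(x) = 36 + 3*8 = 36 + 24 = 60)
I(42, 6)/k(K/z) = (-30 + 6)/60 = -24*1/60 = -⅖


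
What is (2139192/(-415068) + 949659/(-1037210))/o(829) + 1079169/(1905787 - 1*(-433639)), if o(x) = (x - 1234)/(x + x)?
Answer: 47792800207446850691/1888411045456348650 ≈ 25.308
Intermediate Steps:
o(x) = (-1234 + x)/(2*x) (o(x) = (-1234 + x)/((2*x)) = (-1234 + x)*(1/(2*x)) = (-1234 + x)/(2*x))
(2139192/(-415068) + 949659/(-1037210))/o(829) + 1079169/(1905787 - 1*(-433639)) = (2139192/(-415068) + 949659/(-1037210))/(((½)*(-1234 + 829)/829)) + 1079169/(1905787 - 1*(-433639)) = (2139192*(-1/415068) + 949659*(-1/1037210))/(((½)*(1/829)*(-405))) + 1079169/(1905787 + 433639) = (-178266/34589 - 949659/1037210)/(-405/1658) + 1079169/2339426 = -217747033011/35876056690*(-1658/405) + 1079169*(1/2339426) = 20056921151791/807211275525 + 1079169/2339426 = 47792800207446850691/1888411045456348650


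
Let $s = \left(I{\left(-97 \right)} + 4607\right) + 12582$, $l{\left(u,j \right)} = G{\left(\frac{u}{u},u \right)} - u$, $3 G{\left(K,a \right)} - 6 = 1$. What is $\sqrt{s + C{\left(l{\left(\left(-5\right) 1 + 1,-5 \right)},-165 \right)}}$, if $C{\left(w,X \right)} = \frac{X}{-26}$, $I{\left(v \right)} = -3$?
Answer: $\frac{\sqrt{11622026}}{26} \approx 131.12$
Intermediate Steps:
$G{\left(K,a \right)} = \frac{7}{3}$ ($G{\left(K,a \right)} = 2 + \frac{1}{3} \cdot 1 = 2 + \frac{1}{3} = \frac{7}{3}$)
$l{\left(u,j \right)} = \frac{7}{3} - u$
$C{\left(w,X \right)} = - \frac{X}{26}$ ($C{\left(w,X \right)} = X \left(- \frac{1}{26}\right) = - \frac{X}{26}$)
$s = 17186$ ($s = \left(-3 + 4607\right) + 12582 = 4604 + 12582 = 17186$)
$\sqrt{s + C{\left(l{\left(\left(-5\right) 1 + 1,-5 \right)},-165 \right)}} = \sqrt{17186 - - \frac{165}{26}} = \sqrt{17186 + \frac{165}{26}} = \sqrt{\frac{447001}{26}} = \frac{\sqrt{11622026}}{26}$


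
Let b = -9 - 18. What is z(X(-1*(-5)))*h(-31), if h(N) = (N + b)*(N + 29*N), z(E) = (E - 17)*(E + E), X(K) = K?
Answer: -6472800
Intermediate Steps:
b = -27
z(E) = 2*E*(-17 + E) (z(E) = (-17 + E)*(2*E) = 2*E*(-17 + E))
h(N) = 30*N*(-27 + N) (h(N) = (N - 27)*(N + 29*N) = (-27 + N)*(30*N) = 30*N*(-27 + N))
z(X(-1*(-5)))*h(-31) = (2*(-1*(-5))*(-17 - 1*(-5)))*(30*(-31)*(-27 - 31)) = (2*5*(-17 + 5))*(30*(-31)*(-58)) = (2*5*(-12))*53940 = -120*53940 = -6472800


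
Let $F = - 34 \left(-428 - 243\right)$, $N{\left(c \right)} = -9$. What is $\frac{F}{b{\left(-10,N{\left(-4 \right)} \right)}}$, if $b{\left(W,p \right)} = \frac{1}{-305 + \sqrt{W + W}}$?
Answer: $-6958270 + 45628 i \sqrt{5} \approx -6.9583 \cdot 10^{6} + 1.0203 \cdot 10^{5} i$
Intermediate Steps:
$F = 22814$ ($F = - 34 \left(-428 - 243\right) = \left(-34\right) \left(-671\right) = 22814$)
$b{\left(W,p \right)} = \frac{1}{-305 + \sqrt{2} \sqrt{W}}$ ($b{\left(W,p \right)} = \frac{1}{-305 + \sqrt{2 W}} = \frac{1}{-305 + \sqrt{2} \sqrt{W}}$)
$\frac{F}{b{\left(-10,N{\left(-4 \right)} \right)}} = \frac{22814}{\frac{1}{-305 + \sqrt{2} \sqrt{-10}}} = \frac{22814}{\frac{1}{-305 + \sqrt{2} i \sqrt{10}}} = \frac{22814}{\frac{1}{-305 + 2 i \sqrt{5}}} = 22814 \left(-305 + 2 i \sqrt{5}\right) = -6958270 + 45628 i \sqrt{5}$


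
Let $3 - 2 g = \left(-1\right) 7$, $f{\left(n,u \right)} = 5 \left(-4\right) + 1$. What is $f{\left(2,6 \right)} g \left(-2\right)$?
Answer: $190$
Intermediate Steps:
$f{\left(n,u \right)} = -19$ ($f{\left(n,u \right)} = -20 + 1 = -19$)
$g = 5$ ($g = \frac{3}{2} - \frac{\left(-1\right) 7}{2} = \frac{3}{2} - - \frac{7}{2} = \frac{3}{2} + \frac{7}{2} = 5$)
$f{\left(2,6 \right)} g \left(-2\right) = \left(-19\right) 5 \left(-2\right) = \left(-95\right) \left(-2\right) = 190$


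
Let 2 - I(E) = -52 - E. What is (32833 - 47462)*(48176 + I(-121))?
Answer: -703786561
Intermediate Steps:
I(E) = 54 + E (I(E) = 2 - (-52 - E) = 2 + (52 + E) = 54 + E)
(32833 - 47462)*(48176 + I(-121)) = (32833 - 47462)*(48176 + (54 - 121)) = -14629*(48176 - 67) = -14629*48109 = -703786561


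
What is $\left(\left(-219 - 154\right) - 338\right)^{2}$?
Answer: $505521$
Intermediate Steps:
$\left(\left(-219 - 154\right) - 338\right)^{2} = \left(-373 - 338\right)^{2} = \left(-711\right)^{2} = 505521$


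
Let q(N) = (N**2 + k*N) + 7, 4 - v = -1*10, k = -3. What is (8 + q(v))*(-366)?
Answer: -61854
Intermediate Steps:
v = 14 (v = 4 - (-1)*10 = 4 - 1*(-10) = 4 + 10 = 14)
q(N) = 7 + N**2 - 3*N (q(N) = (N**2 - 3*N) + 7 = 7 + N**2 - 3*N)
(8 + q(v))*(-366) = (8 + (7 + 14**2 - 3*14))*(-366) = (8 + (7 + 196 - 42))*(-366) = (8 + 161)*(-366) = 169*(-366) = -61854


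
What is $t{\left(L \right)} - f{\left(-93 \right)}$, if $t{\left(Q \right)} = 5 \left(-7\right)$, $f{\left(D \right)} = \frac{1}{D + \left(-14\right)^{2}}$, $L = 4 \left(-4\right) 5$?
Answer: $- \frac{3606}{103} \approx -35.01$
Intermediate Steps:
$L = -80$ ($L = \left(-16\right) 5 = -80$)
$f{\left(D \right)} = \frac{1}{196 + D}$ ($f{\left(D \right)} = \frac{1}{D + 196} = \frac{1}{196 + D}$)
$t{\left(Q \right)} = -35$
$t{\left(L \right)} - f{\left(-93 \right)} = -35 - \frac{1}{196 - 93} = -35 - \frac{1}{103} = - \frac{3606}{103}$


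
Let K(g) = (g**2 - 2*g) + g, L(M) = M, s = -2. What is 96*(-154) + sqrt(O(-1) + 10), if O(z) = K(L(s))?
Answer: -14780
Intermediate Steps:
K(g) = g**2 - g
O(z) = 6 (O(z) = -2*(-1 - 2) = -2*(-3) = 6)
96*(-154) + sqrt(O(-1) + 10) = 96*(-154) + sqrt(6 + 10) = -14784 + sqrt(16) = -14784 + 4 = -14780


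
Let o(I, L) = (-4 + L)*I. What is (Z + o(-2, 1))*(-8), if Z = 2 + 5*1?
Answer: -104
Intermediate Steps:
o(I, L) = I*(-4 + L)
Z = 7 (Z = 2 + 5 = 7)
(Z + o(-2, 1))*(-8) = (7 - 2*(-4 + 1))*(-8) = (7 - 2*(-3))*(-8) = (7 + 6)*(-8) = 13*(-8) = -104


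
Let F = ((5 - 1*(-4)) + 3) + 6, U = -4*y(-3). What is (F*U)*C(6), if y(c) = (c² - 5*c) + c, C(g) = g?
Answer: -9072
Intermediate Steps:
y(c) = c² - 4*c
U = -84 (U = -(-12)*(-4 - 3) = -(-12)*(-7) = -4*21 = -84)
F = 18 (F = ((5 + 4) + 3) + 6 = (9 + 3) + 6 = 12 + 6 = 18)
(F*U)*C(6) = (18*(-84))*6 = -1512*6 = -9072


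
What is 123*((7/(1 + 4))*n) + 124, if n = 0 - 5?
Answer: -737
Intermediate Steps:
n = -5
123*((7/(1 + 4))*n) + 124 = 123*((7/(1 + 4))*(-5)) + 124 = 123*((7/5)*(-5)) + 124 = 123*(-7) + 124 = -861 + 124 = -737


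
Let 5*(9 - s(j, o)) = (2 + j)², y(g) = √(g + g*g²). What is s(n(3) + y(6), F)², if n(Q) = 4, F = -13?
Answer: 77337/25 + 5112*√222/25 ≈ 6140.2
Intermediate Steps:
y(g) = √(g + g³)
s(j, o) = 9 - (2 + j)²/5
s(n(3) + y(6), F)² = (9 - (2 + (4 + √(6 + 6³)))²/5)² = (9 - (2 + (4 + √(6 + 216)))²/5)² = (9 - (2 + (4 + √222))²/5)² = (9 - (6 + √222)²/5)²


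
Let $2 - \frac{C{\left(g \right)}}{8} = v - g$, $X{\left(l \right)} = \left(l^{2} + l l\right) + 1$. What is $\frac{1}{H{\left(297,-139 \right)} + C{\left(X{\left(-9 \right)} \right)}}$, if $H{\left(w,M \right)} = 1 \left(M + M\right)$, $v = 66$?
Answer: $\frac{1}{514} \approx 0.0019455$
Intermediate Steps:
$X{\left(l \right)} = 1 + 2 l^{2}$ ($X{\left(l \right)} = \left(l^{2} + l^{2}\right) + 1 = 2 l^{2} + 1 = 1 + 2 l^{2}$)
$C{\left(g \right)} = -512 + 8 g$ ($C{\left(g \right)} = 16 - 8 \left(66 - g\right) = 16 + \left(-528 + 8 g\right) = -512 + 8 g$)
$H{\left(w,M \right)} = 2 M$ ($H{\left(w,M \right)} = 1 \cdot 2 M = 2 M$)
$\frac{1}{H{\left(297,-139 \right)} + C{\left(X{\left(-9 \right)} \right)}} = \frac{1}{2 \left(-139\right) - \left(512 - 8 \left(1 + 2 \left(-9\right)^{2}\right)\right)} = \frac{1}{-278 - \left(512 - 8 \left(1 + 2 \cdot 81\right)\right)} = \frac{1}{-278 - \left(512 - 8 \left(1 + 162\right)\right)} = \frac{1}{-278 + \left(-512 + 8 \cdot 163\right)} = \frac{1}{-278 + \left(-512 + 1304\right)} = \frac{1}{-278 + 792} = \frac{1}{514}$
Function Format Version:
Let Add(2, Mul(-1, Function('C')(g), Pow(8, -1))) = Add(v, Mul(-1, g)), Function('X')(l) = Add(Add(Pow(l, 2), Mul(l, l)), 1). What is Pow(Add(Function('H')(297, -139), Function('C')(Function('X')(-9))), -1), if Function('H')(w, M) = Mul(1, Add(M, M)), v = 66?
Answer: Rational(1, 514) ≈ 0.0019455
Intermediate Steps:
Function('X')(l) = Add(1, Mul(2, Pow(l, 2))) (Function('X')(l) = Add(Add(Pow(l, 2), Pow(l, 2)), 1) = Add(Mul(2, Pow(l, 2)), 1) = Add(1, Mul(2, Pow(l, 2))))
Function('C')(g) = Add(-512, Mul(8, g)) (Function('C')(g) = Add(16, Mul(-8, Add(66, Mul(-1, g)))) = Add(16, Add(-528, Mul(8, g))) = Add(-512, Mul(8, g)))
Function('H')(w, M) = Mul(2, M) (Function('H')(w, M) = Mul(1, Mul(2, M)) = Mul(2, M))
Pow(Add(Function('H')(297, -139), Function('C')(Function('X')(-9))), -1) = Pow(Add(Mul(2, -139), Add(-512, Mul(8, Add(1, Mul(2, Pow(-9, 2)))))), -1) = Pow(Add(-278, Add(-512, Mul(8, Add(1, Mul(2, 81))))), -1) = Pow(Add(-278, Add(-512, Mul(8, Add(1, 162)))), -1) = Pow(Add(-278, Add(-512, Mul(8, 163))), -1) = Pow(Add(-278, Add(-512, 1304)), -1) = Pow(Add(-278, 792), -1) = Pow(514, -1) = Rational(1, 514)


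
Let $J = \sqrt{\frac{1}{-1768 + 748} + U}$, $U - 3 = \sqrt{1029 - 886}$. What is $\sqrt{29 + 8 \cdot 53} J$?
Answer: $\frac{\sqrt{39262265 + 13091700 \sqrt{143}}}{170} \approx 82.314$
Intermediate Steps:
$U = 3 + \sqrt{143}$ ($U = 3 + \sqrt{1029 - 886} = 3 + \sqrt{143} \approx 14.958$)
$J = \sqrt{\frac{3059}{1020} + \sqrt{143}}$ ($J = \sqrt{\frac{1}{-1768 + 748} + \left(3 + \sqrt{143}\right)} = \sqrt{\frac{1}{-1020} + \left(3 + \sqrt{143}\right)} = \sqrt{- \frac{1}{1020} + \left(3 + \sqrt{143}\right)} = \sqrt{\frac{3059}{1020} + \sqrt{143}} \approx 3.8675$)
$\sqrt{29 + 8 \cdot 53} J = \sqrt{29 + 8 \cdot 53} \frac{\sqrt{780045 + 260100 \sqrt{143}}}{510} = \sqrt{29 + 424} \frac{\sqrt{780045 + 260100 \sqrt{143}}}{510} = \sqrt{453} \frac{\sqrt{780045 + 260100 \sqrt{143}}}{510} = \frac{\sqrt{453} \sqrt{780045 + 260100 \sqrt{143}}}{510}$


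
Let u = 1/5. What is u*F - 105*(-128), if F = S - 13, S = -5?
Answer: 67182/5 ≈ 13436.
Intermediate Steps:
u = 1/5 ≈ 0.20000
F = -18 (F = -5 - 13 = -18)
u*F - 105*(-128) = (1/5)*(-18) - 105*(-128) = -18/5 + 13440 = 67182/5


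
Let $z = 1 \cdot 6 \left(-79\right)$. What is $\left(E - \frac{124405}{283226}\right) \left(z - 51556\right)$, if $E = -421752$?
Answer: $\frac{3107524434127355}{141613} \approx 2.1944 \cdot 10^{10}$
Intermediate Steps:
$z = -474$ ($z = 6 \left(-79\right) = -474$)
$\left(E - \frac{124405}{283226}\right) \left(z - 51556\right) = \left(-421752 - \frac{124405}{283226}\right) \left(-474 - 51556\right) = \left(-421752 - \frac{124405}{283226}\right) \left(-52030\right) = \left(- \frac{119451256357}{283226}\right) \left(-52030\right) = \frac{3107524434127355}{141613}$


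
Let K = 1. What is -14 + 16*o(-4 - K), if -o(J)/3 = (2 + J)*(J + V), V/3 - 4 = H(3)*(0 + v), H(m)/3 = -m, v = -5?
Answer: 20434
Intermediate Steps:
H(m) = -3*m (H(m) = 3*(-m) = -3*m)
V = 147 (V = 12 + 3*((-3*3)*(0 - 5)) = 12 + 3*(-9*(-5)) = 12 + 3*45 = 12 + 135 = 147)
o(J) = -3*(2 + J)*(147 + J) (o(J) = -3*(2 + J)*(J + 147) = -3*(2 + J)*(147 + J))
-14 + 16*o(-4 - K) = -14 + 16*(-882 - 447*(-4 - 1*1) - 3*(-4 - 1*1)²) = -14 + 16*(-882 - 447*(-4 - 1) - 3*(-4 - 1)²) = -14 + 16*(-882 - 447*(-5) - 3*(-5)²) = -14 + 16*(-882 + 2235 - 3*25) = -14 + 16*(-882 + 2235 - 75) = -14 + 16*1278 = -14 + 20448 = 20434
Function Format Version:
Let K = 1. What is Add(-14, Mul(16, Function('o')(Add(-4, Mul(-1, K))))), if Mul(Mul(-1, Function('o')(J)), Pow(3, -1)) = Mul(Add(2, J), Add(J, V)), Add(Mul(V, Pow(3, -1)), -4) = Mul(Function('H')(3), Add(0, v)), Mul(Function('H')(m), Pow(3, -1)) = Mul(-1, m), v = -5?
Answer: 20434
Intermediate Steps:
Function('H')(m) = Mul(-3, m) (Function('H')(m) = Mul(3, Mul(-1, m)) = Mul(-3, m))
V = 147 (V = Add(12, Mul(3, Mul(Mul(-3, 3), Add(0, -5)))) = Add(12, Mul(3, Mul(-9, -5))) = Add(12, Mul(3, 45)) = Add(12, 135) = 147)
Function('o')(J) = Mul(-3, Add(2, J), Add(147, J)) (Function('o')(J) = Mul(-3, Mul(Add(2, J), Add(J, 147))) = Mul(-3, Mul(Add(2, J), Add(147, J))) = Mul(-3, Add(2, J), Add(147, J)))
Add(-14, Mul(16, Function('o')(Add(-4, Mul(-1, K))))) = Add(-14, Mul(16, Add(-882, Mul(-447, Add(-4, Mul(-1, 1))), Mul(-3, Pow(Add(-4, Mul(-1, 1)), 2))))) = Add(-14, Mul(16, Add(-882, Mul(-447, Add(-4, -1)), Mul(-3, Pow(Add(-4, -1), 2))))) = Add(-14, Mul(16, Add(-882, Mul(-447, -5), Mul(-3, Pow(-5, 2))))) = Add(-14, Mul(16, Add(-882, 2235, Mul(-3, 25)))) = Add(-14, Mul(16, Add(-882, 2235, -75))) = Add(-14, Mul(16, 1278)) = Add(-14, 20448) = 20434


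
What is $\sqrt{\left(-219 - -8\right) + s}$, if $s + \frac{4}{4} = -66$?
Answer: $i \sqrt{278} \approx 16.673 i$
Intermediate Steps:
$s = -67$ ($s = -1 - 66 = -67$)
$\sqrt{\left(-219 - -8\right) + s} = \sqrt{\left(-219 - -8\right) - 67} = \sqrt{\left(-219 + 8\right) - 67} = \sqrt{-211 - 67} = \sqrt{-278} = i \sqrt{278}$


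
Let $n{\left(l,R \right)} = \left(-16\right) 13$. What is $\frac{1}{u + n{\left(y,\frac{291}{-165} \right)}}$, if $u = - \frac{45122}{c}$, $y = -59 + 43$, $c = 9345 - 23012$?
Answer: $- \frac{13667}{2797614} \approx -0.0048852$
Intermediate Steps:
$c = -13667$ ($c = 9345 - 23012 = -13667$)
$y = -16$
$u = \frac{45122}{13667}$ ($u = - \frac{45122}{-13667} = \left(-45122\right) \left(- \frac{1}{13667}\right) = \frac{45122}{13667} \approx 3.3015$)
$n{\left(l,R \right)} = -208$
$\frac{1}{u + n{\left(y,\frac{291}{-165} \right)}} = \frac{1}{\frac{45122}{13667} - 208} = \frac{1}{- \frac{2797614}{13667}} = - \frac{13667}{2797614}$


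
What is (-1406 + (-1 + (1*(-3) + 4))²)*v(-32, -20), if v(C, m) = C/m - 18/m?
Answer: -3515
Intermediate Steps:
v(C, m) = -18/m + C/m
(-1406 + (-1 + (1*(-3) + 4))²)*v(-32, -20) = (-1406 + (-1 + (1*(-3) + 4))²)*((-18 - 32)/(-20)) = (-1406 + (-1 + (-3 + 4))²)*(-1/20*(-50)) = (-1406 + (-1 + 1)²)*(5/2) = (-1406 + 0²)*(5/2) = (-1406 + 0)*(5/2) = -1406*5/2 = -3515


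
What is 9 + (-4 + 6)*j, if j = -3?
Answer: 3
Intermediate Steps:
9 + (-4 + 6)*j = 9 + (-4 + 6)*(-3) = 9 + 2*(-3) = 9 - 6 = 3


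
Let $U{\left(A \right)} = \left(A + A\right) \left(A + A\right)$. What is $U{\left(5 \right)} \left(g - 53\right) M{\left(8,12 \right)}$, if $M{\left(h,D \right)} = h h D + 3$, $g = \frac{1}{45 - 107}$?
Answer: $- \frac{126713850}{31} \approx -4.0875 \cdot 10^{6}$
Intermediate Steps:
$g = - \frac{1}{62}$ ($g = \frac{1}{-62} = - \frac{1}{62} \approx -0.016129$)
$U{\left(A \right)} = 4 A^{2}$ ($U{\left(A \right)} = 2 A 2 A = 4 A^{2}$)
$M{\left(h,D \right)} = 3 + D h^{2}$ ($M{\left(h,D \right)} = h^{2} D + 3 = D h^{2} + 3 = 3 + D h^{2}$)
$U{\left(5 \right)} \left(g - 53\right) M{\left(8,12 \right)} = 4 \cdot 5^{2} \left(- \frac{1}{62} - 53\right) \left(3 + 12 \cdot 8^{2}\right) = 4 \cdot 25 \left(- \frac{1}{62} - 53\right) \left(3 + 12 \cdot 64\right) = 100 \left(- \frac{3287}{62}\right) \left(3 + 768\right) = \left(- \frac{164350}{31}\right) 771 = - \frac{126713850}{31}$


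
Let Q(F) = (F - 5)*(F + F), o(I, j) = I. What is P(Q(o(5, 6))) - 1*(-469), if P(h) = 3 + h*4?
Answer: 472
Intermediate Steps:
Q(F) = 2*F*(-5 + F) (Q(F) = (-5 + F)*(2*F) = 2*F*(-5 + F))
P(h) = 3 + 4*h
P(Q(o(5, 6))) - 1*(-469) = (3 + 4*(2*5*(-5 + 5))) - 1*(-469) = (3 + 4*(2*5*0)) + 469 = (3 + 4*0) + 469 = (3 + 0) + 469 = 3 + 469 = 472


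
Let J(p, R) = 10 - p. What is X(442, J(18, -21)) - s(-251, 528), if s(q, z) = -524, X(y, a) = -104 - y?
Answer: -22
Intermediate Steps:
X(442, J(18, -21)) - s(-251, 528) = (-104 - 1*442) - 1*(-524) = (-104 - 442) + 524 = -546 + 524 = -22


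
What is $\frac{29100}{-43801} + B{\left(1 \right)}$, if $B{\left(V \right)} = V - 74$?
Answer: $- \frac{3226573}{43801} \approx -73.664$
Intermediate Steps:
$B{\left(V \right)} = -74 + V$ ($B{\left(V \right)} = V - 74 = -74 + V$)
$\frac{29100}{-43801} + B{\left(1 \right)} = \frac{29100}{-43801} + \left(-74 + 1\right) = 29100 \left(- \frac{1}{43801}\right) - 73 = - \frac{29100}{43801} - 73 = - \frac{3226573}{43801}$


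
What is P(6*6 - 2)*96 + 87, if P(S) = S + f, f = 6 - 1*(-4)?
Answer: 4311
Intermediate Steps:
f = 10 (f = 6 + 4 = 10)
P(S) = 10 + S (P(S) = S + 10 = 10 + S)
P(6*6 - 2)*96 + 87 = (10 + (6*6 - 2))*96 + 87 = (10 + (36 - 2))*96 + 87 = (10 + 34)*96 + 87 = 44*96 + 87 = 4224 + 87 = 4311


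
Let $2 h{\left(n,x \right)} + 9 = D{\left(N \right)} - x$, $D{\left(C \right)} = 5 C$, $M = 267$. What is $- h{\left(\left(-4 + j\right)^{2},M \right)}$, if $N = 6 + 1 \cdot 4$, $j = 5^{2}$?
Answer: $113$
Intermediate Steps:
$j = 25$
$N = 10$ ($N = 6 + 4 = 10$)
$h{\left(n,x \right)} = \frac{41}{2} - \frac{x}{2}$ ($h{\left(n,x \right)} = - \frac{9}{2} + \frac{5 \cdot 10 - x}{2} = - \frac{9}{2} + \frac{50 - x}{2} = - \frac{9}{2} - \left(-25 + \frac{x}{2}\right) = \frac{41}{2} - \frac{x}{2}$)
$- h{\left(\left(-4 + j\right)^{2},M \right)} = - (\frac{41}{2} - \frac{267}{2}) = \left(-1\right) \left(-113\right) = 113$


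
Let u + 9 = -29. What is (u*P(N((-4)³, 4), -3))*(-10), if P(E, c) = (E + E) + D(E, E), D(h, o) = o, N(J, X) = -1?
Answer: -1140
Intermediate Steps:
u = -38 (u = -9 - 29 = -38)
P(E, c) = 3*E (P(E, c) = (E + E) + E = 2*E + E = 3*E)
(u*P(N((-4)³, 4), -3))*(-10) = -114*(-1)*(-10) = -38*(-3)*(-10) = 114*(-10) = -1140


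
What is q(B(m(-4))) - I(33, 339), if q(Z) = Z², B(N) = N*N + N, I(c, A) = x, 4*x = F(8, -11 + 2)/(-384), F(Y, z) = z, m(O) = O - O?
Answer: -3/512 ≈ -0.0058594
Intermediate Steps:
m(O) = 0
x = 3/512 (x = ((-11 + 2)/(-384))/4 = (-9*(-1/384))/4 = (¼)*(3/128) = 3/512 ≈ 0.0058594)
I(c, A) = 3/512
B(N) = N + N² (B(N) = N² + N = N + N²)
q(B(m(-4))) - I(33, 339) = (0*(1 + 0))² - 1*3/512 = (0*1)² - 3/512 = 0² - 3/512 = 0 - 3/512 = -3/512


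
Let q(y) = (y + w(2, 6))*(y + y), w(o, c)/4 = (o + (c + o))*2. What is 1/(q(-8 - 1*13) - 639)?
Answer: -1/3117 ≈ -0.00032082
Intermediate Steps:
w(o, c) = 8*c + 16*o (w(o, c) = 4*((o + (c + o))*2) = 4*((c + 2*o)*2) = 4*(2*c + 4*o) = 8*c + 16*o)
q(y) = 2*y*(80 + y) (q(y) = (y + (8*6 + 16*2))*(y + y) = (y + (48 + 32))*(2*y) = (y + 80)*(2*y) = (80 + y)*(2*y) = 2*y*(80 + y))
1/(q(-8 - 1*13) - 639) = 1/(2*(-8 - 1*13)*(80 + (-8 - 1*13)) - 639) = 1/(2*(-8 - 13)*(80 + (-8 - 13)) - 639) = 1/(2*(-21)*(80 - 21) - 639) = 1/(2*(-21)*59 - 639) = 1/(-2478 - 639) = 1/(-3117) = -1/3117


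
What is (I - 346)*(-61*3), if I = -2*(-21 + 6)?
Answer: 57828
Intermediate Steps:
I = 30 (I = -2*(-15) = 30)
(I - 346)*(-61*3) = (30 - 346)*(-61*3) = -316*(-183) = 57828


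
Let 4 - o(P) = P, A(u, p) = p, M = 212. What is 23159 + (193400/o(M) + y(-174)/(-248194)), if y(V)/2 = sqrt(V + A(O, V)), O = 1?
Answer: 577959/26 - 2*I*sqrt(87)/124097 ≈ 22229.0 - 0.00015032*I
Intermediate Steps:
o(P) = 4 - P
y(V) = 2*sqrt(2)*sqrt(V) (y(V) = 2*sqrt(V + V) = 2*sqrt(2*V) = 2*(sqrt(2)*sqrt(V)) = 2*sqrt(2)*sqrt(V))
23159 + (193400/o(M) + y(-174)/(-248194)) = 23159 + (193400/(4 - 1*212) + (2*sqrt(2)*sqrt(-174))/(-248194)) = 23159 + (193400/(4 - 212) + (2*sqrt(2)*(I*sqrt(174)))*(-1/248194)) = 23159 + (193400/(-208) + (4*I*sqrt(87))*(-1/248194)) = 23159 + (193400*(-1/208) - 2*I*sqrt(87)/124097) = 23159 + (-24175/26 - 2*I*sqrt(87)/124097) = 577959/26 - 2*I*sqrt(87)/124097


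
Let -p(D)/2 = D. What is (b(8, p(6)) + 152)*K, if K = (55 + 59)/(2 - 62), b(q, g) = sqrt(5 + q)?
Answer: -1444/5 - 19*sqrt(13)/10 ≈ -295.65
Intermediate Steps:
p(D) = -2*D
K = -19/10 (K = 114/(-60) = 114*(-1/60) = -19/10 ≈ -1.9000)
(b(8, p(6)) + 152)*K = (sqrt(5 + 8) + 152)*(-19/10) = (sqrt(13) + 152)*(-19/10) = (152 + sqrt(13))*(-19/10) = -1444/5 - 19*sqrt(13)/10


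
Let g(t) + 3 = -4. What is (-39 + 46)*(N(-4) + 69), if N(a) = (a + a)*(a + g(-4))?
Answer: 1099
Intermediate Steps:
g(t) = -7 (g(t) = -3 - 4 = -7)
N(a) = 2*a*(-7 + a) (N(a) = (a + a)*(a - 7) = (2*a)*(-7 + a) = 2*a*(-7 + a))
(-39 + 46)*(N(-4) + 69) = (-39 + 46)*(2*(-4)*(-7 - 4) + 69) = 7*(2*(-4)*(-11) + 69) = 7*(88 + 69) = 7*157 = 1099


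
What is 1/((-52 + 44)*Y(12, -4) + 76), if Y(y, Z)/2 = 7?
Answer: -1/36 ≈ -0.027778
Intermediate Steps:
Y(y, Z) = 14 (Y(y, Z) = 2*7 = 14)
1/((-52 + 44)*Y(12, -4) + 76) = 1/((-52 + 44)*14 + 76) = 1/(-8*14 + 76) = 1/(-112 + 76) = 1/(-36) = -1/36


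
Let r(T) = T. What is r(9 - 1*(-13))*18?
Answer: 396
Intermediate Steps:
r(9 - 1*(-13))*18 = (9 - 1*(-13))*18 = (9 + 13)*18 = 22*18 = 396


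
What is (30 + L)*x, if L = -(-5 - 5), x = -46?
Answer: -1840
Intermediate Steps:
L = 10 (L = -(-10) = -1*(-10) = 10)
(30 + L)*x = (30 + 10)*(-46) = 40*(-46) = -1840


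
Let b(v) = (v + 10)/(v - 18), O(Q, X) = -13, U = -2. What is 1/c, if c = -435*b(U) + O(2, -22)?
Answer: 1/161 ≈ 0.0062112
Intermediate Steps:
b(v) = (10 + v)/(-18 + v)
c = 161 (c = -435*(10 - 2)/(-18 - 2) - 13 = -435*8/(-20) - 13 = -(-87)*8/4 - 13 = -435*(-⅖) - 13 = 174 - 13 = 161)
1/c = 1/161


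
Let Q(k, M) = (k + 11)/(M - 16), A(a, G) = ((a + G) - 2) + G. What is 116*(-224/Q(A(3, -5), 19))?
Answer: -38976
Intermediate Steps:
A(a, G) = -2 + a + 2*G (A(a, G) = ((G + a) - 2) + G = (-2 + G + a) + G = -2 + a + 2*G)
Q(k, M) = (11 + k)/(-16 + M)
116*(-224/Q(A(3, -5), 19)) = 116*(-224*(-16 + 19)/(11 + (-2 + 3 + 2*(-5)))) = 116*(-224*3/(11 + (-2 + 3 - 10))) = 116*(-224*3/(11 - 9)) = 116*(-224/((⅓)*2)) = 116*(-224/⅔) = 116*(-224*3/2) = 116*(-336) = -38976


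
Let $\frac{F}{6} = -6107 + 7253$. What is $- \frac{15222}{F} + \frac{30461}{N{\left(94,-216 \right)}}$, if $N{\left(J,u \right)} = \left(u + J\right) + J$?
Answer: $- \frac{17489671}{16044} \approx -1090.1$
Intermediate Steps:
$N{\left(J,u \right)} = u + 2 J$ ($N{\left(J,u \right)} = \left(J + u\right) + J = u + 2 J$)
$F = 6876$ ($F = 6 \left(-6107 + 7253\right) = 6 \cdot 1146 = 6876$)
$- \frac{15222}{F} + \frac{30461}{N{\left(94,-216 \right)}} = - \frac{15222}{6876} + \frac{30461}{-216 + 2 \cdot 94} = \left(-15222\right) \frac{1}{6876} + \frac{30461}{-216 + 188} = - \frac{2537}{1146} + \frac{30461}{-28} = - \frac{2537}{1146} + 30461 \left(- \frac{1}{28}\right) = - \frac{2537}{1146} - \frac{30461}{28} = - \frac{17489671}{16044}$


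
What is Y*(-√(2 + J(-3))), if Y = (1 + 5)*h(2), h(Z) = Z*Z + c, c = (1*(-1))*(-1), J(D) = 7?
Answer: -90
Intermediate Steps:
c = 1 (c = -1*(-1) = 1)
h(Z) = 1 + Z² (h(Z) = Z*Z + 1 = Z² + 1 = 1 + Z²)
Y = 30 (Y = (1 + 5)*(1 + 2²) = 6*(1 + 4) = 6*5 = 30)
Y*(-√(2 + J(-3))) = 30*(-√(2 + 7)) = 30*(-√9) = 30*(-1*3) = 30*(-3) = -90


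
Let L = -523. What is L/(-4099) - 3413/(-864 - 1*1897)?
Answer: 15433890/11317339 ≈ 1.3637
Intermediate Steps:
L/(-4099) - 3413/(-864 - 1*1897) = -523/(-4099) - 3413/(-864 - 1*1897) = -523*(-1/4099) - 3413/(-864 - 1897) = 523/4099 - 3413/(-2761) = 523/4099 - 3413*(-1/2761) = 523/4099 + 3413/2761 = 15433890/11317339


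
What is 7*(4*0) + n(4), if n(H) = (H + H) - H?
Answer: 4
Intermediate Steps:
n(H) = H (n(H) = 2*H - H = H)
7*(4*0) + n(4) = 7*(4*0) + 4 = 7*0 + 4 = 0 + 4 = 4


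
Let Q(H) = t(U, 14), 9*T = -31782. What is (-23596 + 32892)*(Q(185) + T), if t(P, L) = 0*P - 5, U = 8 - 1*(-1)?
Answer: -98621264/3 ≈ -3.2874e+7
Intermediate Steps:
U = 9 (U = 8 + 1 = 9)
t(P, L) = -5 (t(P, L) = 0 - 5 = -5)
T = -10594/3 (T = (1/9)*(-31782) = -10594/3 ≈ -3531.3)
Q(H) = -5
(-23596 + 32892)*(Q(185) + T) = (-23596 + 32892)*(-5 - 10594/3) = 9296*(-10609/3) = -98621264/3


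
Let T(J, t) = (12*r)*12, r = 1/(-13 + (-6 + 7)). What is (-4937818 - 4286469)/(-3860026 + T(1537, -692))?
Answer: 9224287/3860038 ≈ 2.3897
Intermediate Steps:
r = -1/12 (r = 1/(-13 + 1) = 1/(-12) = -1/12 ≈ -0.083333)
T(J, t) = -12 (T(J, t) = (12*(-1/12))*12 = -1*12 = -12)
(-4937818 - 4286469)/(-3860026 + T(1537, -692)) = (-4937818 - 4286469)/(-3860026 - 12) = -9224287/(-3860038) = -9224287*(-1/3860038) = 9224287/3860038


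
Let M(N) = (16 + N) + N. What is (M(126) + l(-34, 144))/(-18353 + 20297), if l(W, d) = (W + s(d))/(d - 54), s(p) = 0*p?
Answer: 12043/87480 ≈ 0.13767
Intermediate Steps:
s(p) = 0
M(N) = 16 + 2*N
l(W, d) = W/(-54 + d) (l(W, d) = (W + 0)/(d - 54) = W/(-54 + d))
(M(126) + l(-34, 144))/(-18353 + 20297) = ((16 + 2*126) - 34/(-54 + 144))/(-18353 + 20297) = ((16 + 252) - 34/90)/1944 = (268 - 34*1/90)*(1/1944) = (268 - 17/45)*(1/1944) = (12043/45)*(1/1944) = 12043/87480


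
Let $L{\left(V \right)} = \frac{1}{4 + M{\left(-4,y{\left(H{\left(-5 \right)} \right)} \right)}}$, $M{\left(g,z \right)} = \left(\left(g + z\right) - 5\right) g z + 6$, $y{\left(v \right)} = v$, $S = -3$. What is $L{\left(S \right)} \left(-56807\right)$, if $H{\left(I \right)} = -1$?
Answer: $\frac{56807}{30} \approx 1893.6$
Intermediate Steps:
$M{\left(g,z \right)} = 6 + g z \left(-5 + g + z\right)$ ($M{\left(g,z \right)} = \left(-5 + g + z\right) g z + 6 = g \left(-5 + g + z\right) z + 6 = g z \left(-5 + g + z\right) + 6 = 6 + g z \left(-5 + g + z\right)$)
$L{\left(V \right)} = - \frac{1}{30}$ ($L{\left(V \right)} = \frac{1}{4 - \left(10 + 4 + 20\right)} = \frac{1}{4 - 34} = \frac{1}{-30} = - \frac{1}{30}$)
$L{\left(S \right)} \left(-56807\right) = \left(- \frac{1}{30}\right) \left(-56807\right) = \frac{56807}{30}$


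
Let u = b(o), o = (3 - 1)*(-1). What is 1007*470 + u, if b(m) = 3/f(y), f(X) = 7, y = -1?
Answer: 3313033/7 ≈ 4.7329e+5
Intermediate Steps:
o = -2 (o = 2*(-1) = -2)
b(m) = 3/7
u = 3/7 ≈ 0.42857
1007*470 + u = 1007*470 + 3/7 = 473290 + 3/7 = 3313033/7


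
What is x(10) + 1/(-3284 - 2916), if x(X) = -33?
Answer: -204601/6200 ≈ -33.000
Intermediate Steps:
x(10) + 1/(-3284 - 2916) = -33 + 1/(-3284 - 2916) = -33 + 1/(-6200) = -33 - 1/6200 = -204601/6200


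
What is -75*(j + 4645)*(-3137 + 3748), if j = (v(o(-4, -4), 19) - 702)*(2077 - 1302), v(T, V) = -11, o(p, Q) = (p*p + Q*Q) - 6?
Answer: 25108892250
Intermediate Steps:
o(p, Q) = -6 + Q**2 + p**2 (o(p, Q) = (p**2 + Q**2) - 6 = (Q**2 + p**2) - 6 = -6 + Q**2 + p**2)
j = -552575 (j = (-11 - 702)*(2077 - 1302) = -713*775 = -552575)
-75*(j + 4645)*(-3137 + 3748) = -75*(-552575 + 4645)*(-3137 + 3748) = -(-41094750)*611 = -75*(-334785230) = 25108892250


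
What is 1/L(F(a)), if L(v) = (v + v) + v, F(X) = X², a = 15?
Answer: 1/675 ≈ 0.0014815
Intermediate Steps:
L(v) = 3*v (L(v) = 2*v + v = 3*v)
1/L(F(a)) = 1/(3*15²) = 1/(3*225) = 1/675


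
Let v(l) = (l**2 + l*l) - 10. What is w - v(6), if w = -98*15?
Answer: -1532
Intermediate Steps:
v(l) = -10 + 2*l**2 (v(l) = (l**2 + l**2) - 10 = 2*l**2 - 10 = -10 + 2*l**2)
w = -1470
w - v(6) = -1470 - (-10 + 2*6**2) = -1470 - (-10 + 2*36) = -1470 - (-10 + 72) = -1470 - 1*62 = -1470 - 62 = -1532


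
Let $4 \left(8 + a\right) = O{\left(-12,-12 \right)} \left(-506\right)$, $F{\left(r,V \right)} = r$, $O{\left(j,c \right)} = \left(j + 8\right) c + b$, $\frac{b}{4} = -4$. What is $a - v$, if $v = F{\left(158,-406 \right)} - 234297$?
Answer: $230083$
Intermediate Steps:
$b = -16$ ($b = 4 \left(-4\right) = -16$)
$O{\left(j,c \right)} = -16 + c \left(8 + j\right)$ ($O{\left(j,c \right)} = \left(j + 8\right) c - 16 = \left(8 + j\right) c - 16 = c \left(8 + j\right) - 16 = -16 + c \left(8 + j\right)$)
$a = -4056$ ($a = -8 + \frac{\left(-16 + 8 \left(-12\right) - -144\right) \left(-506\right)}{4} = -8 + \frac{\left(-16 - 96 + 144\right) \left(-506\right)}{4} = -8 + \frac{32 \left(-506\right)}{4} = -8 + \frac{1}{4} \left(-16192\right) = -8 - 4048 = -4056$)
$v = -234139$ ($v = 158 - 234297 = -234139$)
$a - v = -4056 - -234139 = -4056 + 234139 = 230083$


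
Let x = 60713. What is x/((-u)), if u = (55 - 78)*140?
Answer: 60713/3220 ≈ 18.855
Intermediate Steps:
u = -3220 (u = -23*140 = -3220)
x/((-u)) = 60713/((-1*(-3220))) = 60713/3220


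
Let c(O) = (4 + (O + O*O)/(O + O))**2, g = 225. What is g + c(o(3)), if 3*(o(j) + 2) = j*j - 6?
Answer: 241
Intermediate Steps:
o(j) = -4 + j**2/3 (o(j) = -2 + (j*j - 6)/3 = -2 + (j**2 - 6)/3 = -2 + (-6 + j**2)/3 = -2 + (-2 + j**2/3) = -4 + j**2/3)
c(O) = (4 + (O + O**2)/(2*O))**2 (c(O) = (4 + (O + O**2)/((2*O)))**2 = (4 + (O + O**2)*(1/(2*O)))**2 = (4 + (O + O**2)/(2*O))**2)
g + c(o(3)) = 225 + (9 + (-4 + (1/3)*3**2))**2/4 = 225 + (9 + (-4 + (1/3)*9))**2/4 = 225 + (9 + (-4 + 3))**2/4 = 225 + (9 - 1)**2/4 = 225 + (1/4)*8**2 = 225 + (1/4)*64 = 225 + 16 = 241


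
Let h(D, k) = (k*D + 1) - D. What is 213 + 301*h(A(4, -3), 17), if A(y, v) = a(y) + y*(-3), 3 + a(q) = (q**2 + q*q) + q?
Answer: 101650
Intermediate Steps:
a(q) = -3 + q + 2*q**2 (a(q) = -3 + ((q**2 + q*q) + q) = -3 + ((q**2 + q**2) + q) = -3 + (2*q**2 + q) = -3 + (q + 2*q**2) = -3 + q + 2*q**2)
A(y, v) = -3 - 2*y + 2*y**2 (A(y, v) = (-3 + y + 2*y**2) + y*(-3) = (-3 + y + 2*y**2) - 3*y = -3 - 2*y + 2*y**2)
h(D, k) = 1 - D + D*k (h(D, k) = (D*k + 1) - D = (1 + D*k) - D = 1 - D + D*k)
213 + 301*h(A(4, -3), 17) = 213 + 301*(1 - (-3 - 2*4 + 2*4**2) + (-3 - 2*4 + 2*4**2)*17) = 213 + 301*(1 - (-3 - 8 + 2*16) + (-3 - 8 + 2*16)*17) = 213 + 301*(1 - (-3 - 8 + 32) + (-3 - 8 + 32)*17) = 213 + 301*(1 - 1*21 + 21*17) = 213 + 301*(1 - 21 + 357) = 213 + 301*337 = 213 + 101437 = 101650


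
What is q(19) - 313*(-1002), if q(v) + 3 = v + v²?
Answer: 314003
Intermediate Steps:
q(v) = -3 + v + v² (q(v) = -3 + (v + v²) = -3 + v + v²)
q(19) - 313*(-1002) = (-3 + 19 + 19²) - 313*(-1002) = (-3 + 19 + 361) + 313626 = 377 + 313626 = 314003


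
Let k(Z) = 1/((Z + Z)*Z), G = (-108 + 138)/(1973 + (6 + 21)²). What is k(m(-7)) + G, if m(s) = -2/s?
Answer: 66319/10808 ≈ 6.1361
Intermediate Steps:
G = 15/1351 (G = 30/(1973 + 27²) = 30/(1973 + 729) = 30/2702 = 30*(1/2702) = 15/1351 ≈ 0.011103)
k(Z) = 1/(2*Z²) (k(Z) = 1/(((2*Z))*Z) = (1/(2*Z))/Z = 1/(2*Z²))
k(m(-7)) + G = 1/(2*(-2/(-7))²) + 15/1351 = 1/(2*(-2*(-⅐))²) + 15/1351 = 1/(2*(2/7)²) + 15/1351 = (½)*(49/4) + 15/1351 = 49/8 + 15/1351 = 66319/10808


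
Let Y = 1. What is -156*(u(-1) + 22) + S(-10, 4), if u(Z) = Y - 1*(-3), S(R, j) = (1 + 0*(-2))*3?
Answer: -4053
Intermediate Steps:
S(R, j) = 3 (S(R, j) = (1 + 0)*3 = 1*3 = 3)
u(Z) = 4 (u(Z) = 1 - 1*(-3) = 1 + 3 = 4)
-156*(u(-1) + 22) + S(-10, 4) = -156*(4 + 22) + 3 = -156*26 + 3 = -4056 + 3 = -4053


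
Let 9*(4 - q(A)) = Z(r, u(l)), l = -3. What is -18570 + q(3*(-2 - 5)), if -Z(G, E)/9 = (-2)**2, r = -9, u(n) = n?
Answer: -18562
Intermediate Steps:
Z(G, E) = -36 (Z(G, E) = -9*(-2)**2 = -9*4 = -36)
q(A) = 8 (q(A) = 4 - 1/9*(-36) = 4 + 4 = 8)
-18570 + q(3*(-2 - 5)) = -18570 + 8 = -18562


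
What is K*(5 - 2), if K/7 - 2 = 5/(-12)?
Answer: 133/4 ≈ 33.250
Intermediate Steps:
K = 133/12 (K = 14 + 7*(5/(-12)) = 14 + 7*(5*(-1/12)) = 14 + 7*(-5/12) = 14 - 35/12 = 133/12 ≈ 11.083)
K*(5 - 2) = 133*(5 - 2)/12 = (133/12)*3 = 133/4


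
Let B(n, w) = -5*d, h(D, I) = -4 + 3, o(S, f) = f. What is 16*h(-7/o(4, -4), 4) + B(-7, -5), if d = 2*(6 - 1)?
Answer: -66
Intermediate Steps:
d = 10 (d = 2*5 = 10)
h(D, I) = -1
B(n, w) = -50 (B(n, w) = -5*10 = -50)
16*h(-7/o(4, -4), 4) + B(-7, -5) = 16*(-1) - 50 = -16 - 50 = -66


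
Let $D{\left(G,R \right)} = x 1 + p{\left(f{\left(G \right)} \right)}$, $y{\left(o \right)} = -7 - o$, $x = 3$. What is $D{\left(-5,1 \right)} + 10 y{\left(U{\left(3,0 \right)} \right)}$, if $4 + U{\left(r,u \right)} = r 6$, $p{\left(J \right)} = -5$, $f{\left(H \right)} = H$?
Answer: $-212$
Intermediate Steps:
$U{\left(r,u \right)} = -4 + 6 r$ ($U{\left(r,u \right)} = -4 + r 6 = -4 + 6 r$)
$D{\left(G,R \right)} = -2$ ($D{\left(G,R \right)} = 3 \cdot 1 - 5 = 3 - 5 = -2$)
$D{\left(-5,1 \right)} + 10 y{\left(U{\left(3,0 \right)} \right)} = -2 + 10 \left(-7 - \left(-4 + 6 \cdot 3\right)\right) = -2 + 10 \left(-7 - \left(-4 + 18\right)\right) = -2 + 10 \left(-7 - 14\right) = -2 + 10 \left(-21\right) = -2 - 210 = -212$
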